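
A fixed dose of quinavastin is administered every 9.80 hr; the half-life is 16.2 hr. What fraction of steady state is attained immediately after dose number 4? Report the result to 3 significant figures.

0.813

k = ln 2 / 16.2 = 0.04279 hr⁻¹
f_n = 1 − e^(−nkτ) = 1 − e^(−4 × 0.04279 × 9.80) = 1 − e^(−1.677) = 1 − 0.1869 ≈ 0.813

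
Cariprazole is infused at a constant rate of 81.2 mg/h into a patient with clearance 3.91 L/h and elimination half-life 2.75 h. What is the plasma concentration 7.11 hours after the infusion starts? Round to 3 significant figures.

Css = rate / CL = 81.2 / 3.91 = 20.77 µg/mL
k = ln 2 / 2.75 = 0.2521 h⁻¹
C(t) = Css (1 − e^(−kt)) = 20.77 × (1 − e^(−1.792)) = 20.77 × 0.8334 ≈ 17.3 µg/mL

17.3 µg/mL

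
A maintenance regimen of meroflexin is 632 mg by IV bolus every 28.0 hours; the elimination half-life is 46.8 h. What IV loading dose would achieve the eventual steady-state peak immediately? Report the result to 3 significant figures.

1860 mg

k = ln 2 / 46.8 = 0.01481 h⁻¹
Accumulation ratio R = 1 / (1 − e^(−kτ)) = 1 / (1 − e^(−0.01481×28.0)) = 1 / (1 − 0.6605) = 2.946
Loading dose = maintenance dose × R = 632 × 2.946 ≈ 1860 mg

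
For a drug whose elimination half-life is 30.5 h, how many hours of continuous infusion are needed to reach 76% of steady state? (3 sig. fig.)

k = ln 2 / 30.5 = 0.02273 h⁻¹
f = 1 − e^(−kt)  ⇒  t = −ln(1 − f) / k
t = −ln(1 − 0.76) / 0.02273 = 1.427 / 0.02273 ≈ 62.8 hours

62.8 hours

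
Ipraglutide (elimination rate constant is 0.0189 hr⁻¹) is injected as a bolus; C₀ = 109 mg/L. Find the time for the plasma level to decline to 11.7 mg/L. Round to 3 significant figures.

118 hours

C(t) = C₀ e^(−kt)  ⇒  t = ln(C₀/C) / k
t = ln(109/11.7) / 0.01890 = 2.232 / 0.01890 ≈ 118 hours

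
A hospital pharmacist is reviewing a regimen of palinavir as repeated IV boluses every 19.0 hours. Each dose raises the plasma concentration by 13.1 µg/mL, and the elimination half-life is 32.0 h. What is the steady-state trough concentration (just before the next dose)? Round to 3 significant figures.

k = ln 2 / 32.0 = 0.02166 h⁻¹
Fraction remaining after one interval: e^(−kτ) = e^(−0.02166 × 19.0) = 0.6626
R = 1 / (1 − 0.6626) = 2.964
Css,max = 13.1 × 2.964 = 38.83 µg/mL
Css,min = Css,max × e^(−kτ) = 38.83 × 0.6626 ≈ 25.7 µg/mL

25.7 µg/mL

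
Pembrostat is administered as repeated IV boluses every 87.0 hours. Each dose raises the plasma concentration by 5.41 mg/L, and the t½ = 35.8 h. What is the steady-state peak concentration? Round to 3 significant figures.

6.64 mg/L

k = ln 2 / 35.8 = 0.01936 h⁻¹
Fraction remaining after one interval: e^(−kτ) = e^(−0.01936 × 87.0) = 0.1855
R = 1 / (1 − 0.1855) = 1.228
Css,max = 5.41 × 1.228 ≈ 6.64 mg/L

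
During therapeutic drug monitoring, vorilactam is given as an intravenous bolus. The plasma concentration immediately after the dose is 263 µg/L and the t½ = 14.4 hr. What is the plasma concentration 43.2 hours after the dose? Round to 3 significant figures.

32.9 µg/L

k = ln 2 / 14.4 = 0.04814 hr⁻¹
C(t) = C₀ e^(−kt) = 263 × e^(−0.04814 × 43.2) = 263 × e^(−2.079) = 263 × 0.1250 ≈ 32.9 µg/L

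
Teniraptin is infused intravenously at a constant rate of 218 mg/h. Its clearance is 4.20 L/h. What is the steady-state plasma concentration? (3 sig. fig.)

51.9 µg/mL

Css = infusion rate / CL = 218 / 4.20 ≈ 51.9 µg/mL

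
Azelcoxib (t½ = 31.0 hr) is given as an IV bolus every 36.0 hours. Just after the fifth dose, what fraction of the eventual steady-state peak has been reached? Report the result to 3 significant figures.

0.982

k = ln 2 / 31.0 = 0.02236 hr⁻¹
f_n = 1 − e^(−nkτ) = 1 − e^(−5 × 0.02236 × 36.0) = 1 − e^(−4.025) = 1 − 0.01787 ≈ 0.982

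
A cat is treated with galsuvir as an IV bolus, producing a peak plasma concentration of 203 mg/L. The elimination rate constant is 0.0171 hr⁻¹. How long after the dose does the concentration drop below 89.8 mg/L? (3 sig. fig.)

C(t) = C₀ e^(−kt)  ⇒  t = ln(C₀/C) / k
t = ln(203/89.8) / 0.01710 = 0.8156 / 0.01710 ≈ 47.7 hours

47.7 hours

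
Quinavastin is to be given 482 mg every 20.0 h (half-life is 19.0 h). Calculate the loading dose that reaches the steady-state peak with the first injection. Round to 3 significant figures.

931 mg

k = ln 2 / 19.0 = 0.03648 h⁻¹
Accumulation ratio R = 1 / (1 − e^(−kτ)) = 1 / (1 − e^(−0.03648×20.0)) = 1 / (1 − 0.4821) = 1.931
Loading dose = maintenance dose × R = 482 × 1.931 ≈ 931 mg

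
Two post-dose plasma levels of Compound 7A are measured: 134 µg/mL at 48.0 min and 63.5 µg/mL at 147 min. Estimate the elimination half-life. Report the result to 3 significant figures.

k = ln(C₁/C₂) / (t₂ − t₁) = ln(134/63.5) / (147 − 48.0)
  = 0.7468 / 99.00 = 0.007543 min⁻¹
t½ = ln 2 / k = ln 2 / 0.007543 ≈ 91.9 minutes

91.9 minutes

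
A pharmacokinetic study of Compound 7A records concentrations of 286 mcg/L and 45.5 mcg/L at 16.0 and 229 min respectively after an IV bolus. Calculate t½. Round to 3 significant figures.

80.3 minutes

k = ln(C₁/C₂) / (t₂ − t₁) = ln(286/45.5) / (229 − 16.0)
  = 1.838 / 213.0 = 0.008630 min⁻¹
t½ = ln 2 / k = ln 2 / 0.008630 ≈ 80.3 minutes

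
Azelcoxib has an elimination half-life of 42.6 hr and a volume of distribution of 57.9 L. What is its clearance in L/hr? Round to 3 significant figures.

0.942 L/hr

k = ln 2 / t½ = ln 2 / 42.6 = 0.01627 hr⁻¹
CL = k · V = 0.01627 × 57.9 ≈ 0.942 L/hr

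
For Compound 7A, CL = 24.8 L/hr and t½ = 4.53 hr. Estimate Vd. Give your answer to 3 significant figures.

162 L

k = ln 2 / t½ = ln 2 / 4.53 = 0.1530 hr⁻¹
V = CL / k = 24.8 / 0.1530 ≈ 162 L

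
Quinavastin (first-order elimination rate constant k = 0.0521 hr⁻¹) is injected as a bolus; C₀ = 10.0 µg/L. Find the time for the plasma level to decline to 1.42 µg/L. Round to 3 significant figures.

C(t) = C₀ e^(−kt)  ⇒  t = ln(C₀/C) / k
t = ln(10.0/1.42) / 0.05210 = 1.952 / 0.05210 ≈ 37.5 hours

37.5 hours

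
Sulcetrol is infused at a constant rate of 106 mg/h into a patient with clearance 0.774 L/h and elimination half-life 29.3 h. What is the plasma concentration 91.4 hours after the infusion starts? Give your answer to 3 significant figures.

Css = rate / CL = 106 / 0.774 = 137.0 mg/L
k = ln 2 / 29.3 = 0.02366 h⁻¹
C(t) = Css (1 − e^(−kt)) = 137.0 × (1 − e^(−2.162)) = 137.0 × 0.8849 ≈ 121 mg/L

121 mg/L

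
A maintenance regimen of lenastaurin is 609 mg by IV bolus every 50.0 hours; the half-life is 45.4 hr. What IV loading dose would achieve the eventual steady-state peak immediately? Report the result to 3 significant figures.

k = ln 2 / 45.4 = 0.01527 hr⁻¹
Accumulation ratio R = 1 / (1 − e^(−kτ)) = 1 / (1 − e^(−0.01527×50.0)) = 1 / (1 − 0.4661) = 1.873
Loading dose = maintenance dose × R = 609 × 1.873 ≈ 1140 mg

1140 mg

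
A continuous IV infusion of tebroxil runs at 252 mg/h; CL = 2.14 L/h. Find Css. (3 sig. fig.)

Css = infusion rate / CL = 252 / 2.14 ≈ 118 mg/L

118 mg/L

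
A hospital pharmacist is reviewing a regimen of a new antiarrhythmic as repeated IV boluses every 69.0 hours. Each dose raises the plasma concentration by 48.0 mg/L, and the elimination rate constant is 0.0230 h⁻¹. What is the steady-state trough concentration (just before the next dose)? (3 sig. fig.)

Fraction remaining after one interval: e^(−kτ) = e^(−0.02300 × 69.0) = 0.2045
R = 1 / (1 − 0.2045) = 1.257
Css,max = 48.0 × 1.257 = 60.34 mg/L
Css,min = Css,max × e^(−kτ) = 60.34 × 0.2045 ≈ 12.3 mg/L

12.3 mg/L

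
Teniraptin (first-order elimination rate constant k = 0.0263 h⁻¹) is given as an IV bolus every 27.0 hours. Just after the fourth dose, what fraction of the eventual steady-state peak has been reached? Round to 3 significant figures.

f_n = 1 − e^(−nkτ) = 1 − e^(−4 × 0.02630 × 27.0) = 1 − e^(−2.840) = 1 − 0.05840 ≈ 0.942

0.942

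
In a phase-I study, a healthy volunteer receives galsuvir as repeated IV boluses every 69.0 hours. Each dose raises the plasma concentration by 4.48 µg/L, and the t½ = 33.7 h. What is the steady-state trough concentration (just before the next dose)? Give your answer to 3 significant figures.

1.43 µg/L

k = ln 2 / 33.7 = 0.02057 h⁻¹
Fraction remaining after one interval: e^(−kτ) = e^(−0.02057 × 69.0) = 0.2419
R = 1 / (1 − 0.2419) = 1.319
Css,max = 4.48 × 1.319 = 5.910 µg/L
Css,min = Css,max × e^(−kτ) = 5.910 × 0.2419 ≈ 1.43 µg/L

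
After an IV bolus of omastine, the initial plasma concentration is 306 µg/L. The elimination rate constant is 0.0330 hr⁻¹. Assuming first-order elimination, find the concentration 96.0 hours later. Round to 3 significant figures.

C(t) = C₀ e^(−kt) = 306 × e^(−0.03300 × 96.0) = 306 × e^(−3.168) = 306 × 0.04209 ≈ 12.9 µg/L

12.9 µg/L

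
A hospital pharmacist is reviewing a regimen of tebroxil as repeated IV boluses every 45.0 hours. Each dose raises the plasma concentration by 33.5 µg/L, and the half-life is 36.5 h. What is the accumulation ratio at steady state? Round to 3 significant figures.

k = ln 2 / 36.5 = 0.01899 h⁻¹
Fraction remaining after one interval: e^(−kτ) = e^(−0.01899 × 45.0) = 0.4255
R = 1 / (1 − 0.4255) = 1 / 0.5745 ≈ 1.74

1.74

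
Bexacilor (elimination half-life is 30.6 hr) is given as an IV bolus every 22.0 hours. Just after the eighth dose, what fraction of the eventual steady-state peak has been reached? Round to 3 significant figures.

0.981

k = ln 2 / 30.6 = 0.02265 hr⁻¹
f_n = 1 − e^(−nkτ) = 1 − e^(−8 × 0.02265 × 22.0) = 1 − e^(−3.987) = 1 − 0.01856 ≈ 0.981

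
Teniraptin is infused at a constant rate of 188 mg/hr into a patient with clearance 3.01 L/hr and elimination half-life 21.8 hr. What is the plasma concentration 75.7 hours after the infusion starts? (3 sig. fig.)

Css = rate / CL = 188 / 3.01 = 62.46 µg/mL
k = ln 2 / 21.8 = 0.03180 hr⁻¹
C(t) = Css (1 − e^(−kt)) = 62.46 × (1 − e^(−2.407)) = 62.46 × 0.9099 ≈ 56.8 µg/mL

56.8 µg/mL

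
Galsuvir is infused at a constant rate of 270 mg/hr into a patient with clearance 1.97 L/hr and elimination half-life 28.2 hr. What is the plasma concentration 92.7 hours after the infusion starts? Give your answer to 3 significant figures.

123 mg/L

Css = rate / CL = 270 / 1.97 = 137.1 mg/L
k = ln 2 / 28.2 = 0.02458 hr⁻¹
C(t) = Css (1 − e^(−kt)) = 137.1 × (1 − e^(−2.279)) = 137.1 × 0.8976 ≈ 123 mg/L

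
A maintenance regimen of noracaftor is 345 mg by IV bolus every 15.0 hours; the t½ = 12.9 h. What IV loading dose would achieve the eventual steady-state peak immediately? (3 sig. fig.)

k = ln 2 / 12.9 = 0.05373 h⁻¹
Accumulation ratio R = 1 / (1 − e^(−kτ)) = 1 / (1 − e^(−0.05373×15.0)) = 1 / (1 − 0.4466) = 1.807
Loading dose = maintenance dose × R = 345 × 1.807 ≈ 623 mg

623 mg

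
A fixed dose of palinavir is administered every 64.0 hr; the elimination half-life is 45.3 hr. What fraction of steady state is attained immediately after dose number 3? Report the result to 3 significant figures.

k = ln 2 / 45.3 = 0.01530 hr⁻¹
f_n = 1 − e^(−nkτ) = 1 − e^(−3 × 0.01530 × 64.0) = 1 − e^(−2.938) = 1 − 0.05298 ≈ 0.947

0.947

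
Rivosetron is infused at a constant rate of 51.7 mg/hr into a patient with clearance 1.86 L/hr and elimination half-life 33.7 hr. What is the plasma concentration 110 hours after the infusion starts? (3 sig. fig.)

24.9 mg/L

Css = rate / CL = 51.7 / 1.86 = 27.80 mg/L
k = ln 2 / 33.7 = 0.02057 hr⁻¹
C(t) = Css (1 − e^(−kt)) = 27.80 × (1 − e^(−2.262)) = 27.80 × 0.8959 ≈ 24.9 mg/L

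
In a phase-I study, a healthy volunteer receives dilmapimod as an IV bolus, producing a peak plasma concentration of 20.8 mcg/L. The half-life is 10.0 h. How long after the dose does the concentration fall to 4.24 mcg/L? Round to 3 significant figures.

k = ln 2 / 10.0 = 0.06931 h⁻¹
C(t) = C₀ e^(−kt)  ⇒  t = ln(C₀/C) / k
t = ln(20.8/4.24) / 0.06931 = 1.590 / 0.06931 ≈ 22.9 hours

22.9 hours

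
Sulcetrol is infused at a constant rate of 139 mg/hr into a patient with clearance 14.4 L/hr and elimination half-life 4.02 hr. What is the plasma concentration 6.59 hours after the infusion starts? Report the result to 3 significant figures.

6.55 mg/L

Css = rate / CL = 139 / 14.4 = 9.653 mg/L
k = ln 2 / 4.02 = 0.1724 hr⁻¹
C(t) = Css (1 − e^(−kt)) = 9.653 × (1 − e^(−1.136)) = 9.653 × 0.6790 ≈ 6.55 mg/L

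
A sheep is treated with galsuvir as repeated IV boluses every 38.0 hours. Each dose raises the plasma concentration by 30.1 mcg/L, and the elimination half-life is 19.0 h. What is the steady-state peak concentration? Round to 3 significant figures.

k = ln 2 / 19.0 = 0.03648 h⁻¹
Fraction remaining after one interval: e^(−kτ) = e^(−0.03648 × 38.0) = 0.2500
R = 1 / (1 − 0.2500) = 1.333
Css,max = 30.1 × 1.333 ≈ 40.1 mcg/L

40.1 mcg/L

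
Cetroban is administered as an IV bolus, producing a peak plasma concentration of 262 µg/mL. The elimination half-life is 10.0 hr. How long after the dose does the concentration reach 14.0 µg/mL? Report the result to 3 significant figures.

42.3 hours

k = ln 2 / 10.0 = 0.06931 hr⁻¹
C(t) = C₀ e^(−kt)  ⇒  t = ln(C₀/C) / k
t = ln(262/14.0) / 0.06931 = 2.929 / 0.06931 ≈ 42.3 hours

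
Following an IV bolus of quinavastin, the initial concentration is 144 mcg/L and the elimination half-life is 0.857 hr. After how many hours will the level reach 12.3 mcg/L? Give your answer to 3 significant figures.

k = ln 2 / 0.857 = 0.8088 hr⁻¹
C(t) = C₀ e^(−kt)  ⇒  t = ln(C₀/C) / k
t = ln(144/12.3) / 0.8088 = 2.460 / 0.8088 ≈ 3.04 hours

3.04 hours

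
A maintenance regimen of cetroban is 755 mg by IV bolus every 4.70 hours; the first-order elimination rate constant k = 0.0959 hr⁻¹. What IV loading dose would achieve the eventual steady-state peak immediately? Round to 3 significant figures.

Accumulation ratio R = 1 / (1 − e^(−kτ)) = 1 / (1 − e^(−0.09590×4.70)) = 1 / (1 − 0.6372) = 2.756
Loading dose = maintenance dose × R = 755 × 2.756 ≈ 2080 mg

2080 mg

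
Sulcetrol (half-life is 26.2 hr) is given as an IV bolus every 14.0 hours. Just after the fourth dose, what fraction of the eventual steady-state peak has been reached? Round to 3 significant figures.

0.773

k = ln 2 / 26.2 = 0.02646 hr⁻¹
f_n = 1 − e^(−nkτ) = 1 − e^(−4 × 0.02646 × 14.0) = 1 − e^(−1.482) = 1 − 0.2273 ≈ 0.773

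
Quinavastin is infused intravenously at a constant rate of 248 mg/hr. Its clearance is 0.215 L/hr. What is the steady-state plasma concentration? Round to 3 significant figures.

Css = infusion rate / CL = 248 / 0.215 ≈ 1150 mg/L

1150 mg/L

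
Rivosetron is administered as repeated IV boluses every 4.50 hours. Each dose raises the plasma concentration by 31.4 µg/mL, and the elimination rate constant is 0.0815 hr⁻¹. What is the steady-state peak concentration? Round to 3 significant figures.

102 µg/mL

Fraction remaining after one interval: e^(−kτ) = e^(−0.08150 × 4.50) = 0.6930
R = 1 / (1 − 0.6930) = 3.257
Css,max = 31.4 × 3.257 ≈ 102 µg/mL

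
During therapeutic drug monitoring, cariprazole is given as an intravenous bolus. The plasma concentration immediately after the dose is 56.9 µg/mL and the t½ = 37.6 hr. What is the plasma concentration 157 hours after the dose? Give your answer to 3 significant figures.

3.15 µg/mL

k = ln 2 / 37.6 = 0.01843 hr⁻¹
157 hr is 4.176 half-lives, so C = 56.9 × (1/2)^4.176 = 56.9 × 0.05534 ≈ 3.15 µg/mL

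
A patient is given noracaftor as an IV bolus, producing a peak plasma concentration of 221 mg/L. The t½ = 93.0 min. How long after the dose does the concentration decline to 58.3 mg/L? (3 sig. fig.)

179 minutes

k = ln 2 / 93.0 = 0.007453 min⁻¹
C(t) = C₀ e^(−kt)  ⇒  t = ln(C₀/C) / k
t = ln(221/58.3) / 0.007453 = 1.333 / 0.007453 ≈ 179 minutes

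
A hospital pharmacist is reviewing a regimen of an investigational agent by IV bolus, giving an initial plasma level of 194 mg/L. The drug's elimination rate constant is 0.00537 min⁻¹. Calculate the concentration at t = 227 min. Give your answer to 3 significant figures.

57.3 mg/L

C(t) = C₀ e^(−kt) = 194 × e^(−0.005370 × 227) = 194 × e^(−1.219) = 194 × 0.2955 ≈ 57.3 mg/L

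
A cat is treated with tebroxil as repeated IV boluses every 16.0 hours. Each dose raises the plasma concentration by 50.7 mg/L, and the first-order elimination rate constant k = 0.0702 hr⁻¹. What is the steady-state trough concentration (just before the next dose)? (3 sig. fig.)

24.4 mg/L

Fraction remaining after one interval: e^(−kτ) = e^(−0.07020 × 16.0) = 0.3252
R = 1 / (1 − 0.3252) = 1.482
Css,max = 50.7 × 1.482 = 75.14 mg/L
Css,min = Css,max × e^(−kτ) = 75.14 × 0.3252 ≈ 24.4 mg/L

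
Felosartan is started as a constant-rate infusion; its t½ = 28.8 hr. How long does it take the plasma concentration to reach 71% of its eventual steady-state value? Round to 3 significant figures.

51.4 hours

k = ln 2 / 28.8 = 0.02407 hr⁻¹
f = 1 − e^(−kt)  ⇒  t = −ln(1 − f) / k
t = −ln(1 − 0.71) / 0.02407 = 1.238 / 0.02407 ≈ 51.4 hours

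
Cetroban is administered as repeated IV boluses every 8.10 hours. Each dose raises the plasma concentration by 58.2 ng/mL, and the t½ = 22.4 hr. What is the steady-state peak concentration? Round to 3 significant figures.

k = ln 2 / 22.4 = 0.03094 hr⁻¹
Fraction remaining after one interval: e^(−kτ) = e^(−0.03094 × 8.10) = 0.7783
R = 1 / (1 − 0.7783) = 4.511
Css,max = 58.2 × 4.511 ≈ 263 ng/mL

263 ng/mL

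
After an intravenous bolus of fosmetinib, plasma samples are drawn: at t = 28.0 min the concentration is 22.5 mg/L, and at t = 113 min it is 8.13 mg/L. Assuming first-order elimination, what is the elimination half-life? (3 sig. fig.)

k = ln(C₁/C₂) / (t₂ − t₁) = ln(22.5/8.13) / (113 − 28.0)
  = 1.018 / 85.00 = 0.01198 min⁻¹
t½ = ln 2 / k = ln 2 / 0.01198 ≈ 57.9 minutes

57.9 minutes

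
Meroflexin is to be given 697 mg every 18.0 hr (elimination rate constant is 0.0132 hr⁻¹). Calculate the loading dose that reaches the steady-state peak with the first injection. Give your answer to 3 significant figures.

Accumulation ratio R = 1 / (1 − e^(−kτ)) = 1 / (1 − e^(−0.01320×18.0)) = 1 / (1 − 0.7885) = 4.729
Loading dose = maintenance dose × R = 697 × 4.729 ≈ 3300 mg

3300 mg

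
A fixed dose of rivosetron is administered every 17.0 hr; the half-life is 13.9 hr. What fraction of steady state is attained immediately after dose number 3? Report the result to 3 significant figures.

0.921

k = ln 2 / 13.9 = 0.04987 hr⁻¹
f_n = 1 − e^(−nkτ) = 1 − e^(−3 × 0.04987 × 17.0) = 1 − e^(−2.543) = 1 − 0.07861 ≈ 0.921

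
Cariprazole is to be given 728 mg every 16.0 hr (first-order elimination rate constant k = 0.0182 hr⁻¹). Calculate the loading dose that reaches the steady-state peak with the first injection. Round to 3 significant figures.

Accumulation ratio R = 1 / (1 − e^(−kτ)) = 1 / (1 − e^(−0.01820×16.0)) = 1 / (1 − 0.7474) = 3.958
Loading dose = maintenance dose × R = 728 × 3.958 ≈ 2880 mg

2880 mg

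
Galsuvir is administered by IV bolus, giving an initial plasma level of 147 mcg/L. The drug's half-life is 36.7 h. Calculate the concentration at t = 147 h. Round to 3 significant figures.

9.15 mcg/L

k = ln 2 / 36.7 = 0.01889 h⁻¹
C(t) = C₀ e^(−kt) = 147 × e^(−0.01889 × 147) = 147 × e^(−2.776) = 147 × 0.06226 ≈ 9.15 mcg/L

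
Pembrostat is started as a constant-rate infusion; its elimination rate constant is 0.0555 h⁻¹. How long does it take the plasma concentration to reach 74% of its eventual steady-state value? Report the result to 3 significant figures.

24.3 hours

f = 1 − e^(−kt)  ⇒  t = −ln(1 − f) / k
t = −ln(1 − 0.74) / 0.05550 = 1.347 / 0.05550 ≈ 24.3 hours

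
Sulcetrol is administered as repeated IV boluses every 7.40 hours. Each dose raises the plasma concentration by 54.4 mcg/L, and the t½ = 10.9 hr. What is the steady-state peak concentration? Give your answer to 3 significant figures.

k = ln 2 / 10.9 = 0.06359 hr⁻¹
Fraction remaining after one interval: e^(−kτ) = e^(−0.06359 × 7.40) = 0.6246
R = 1 / (1 − 0.6246) = 2.664
Css,max = 54.4 × 2.664 ≈ 145 mcg/L

145 mcg/L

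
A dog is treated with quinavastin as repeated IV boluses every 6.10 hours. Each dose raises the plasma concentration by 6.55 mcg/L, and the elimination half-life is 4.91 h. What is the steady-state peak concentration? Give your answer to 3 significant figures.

11.3 mcg/L

k = ln 2 / 4.91 = 0.1412 h⁻¹
Fraction remaining after one interval: e^(−kτ) = e^(−0.1412 × 6.10) = 0.4227
R = 1 / (1 − 0.4227) = 1.732
Css,max = 6.55 × 1.732 ≈ 11.3 mcg/L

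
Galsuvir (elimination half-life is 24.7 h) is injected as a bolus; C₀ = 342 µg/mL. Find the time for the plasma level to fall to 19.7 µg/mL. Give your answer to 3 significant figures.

k = ln 2 / 24.7 = 0.02806 h⁻¹
C(t) = C₀ e^(−kt)  ⇒  t = ln(C₀/C) / k
t = ln(342/19.7) / 0.02806 = 2.854 / 0.02806 ≈ 102 hours

102 hours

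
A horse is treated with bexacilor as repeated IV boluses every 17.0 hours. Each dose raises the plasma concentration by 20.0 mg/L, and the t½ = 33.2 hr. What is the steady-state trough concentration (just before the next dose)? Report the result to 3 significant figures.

k = ln 2 / 33.2 = 0.02088 hr⁻¹
Fraction remaining after one interval: e^(−kτ) = e^(−0.02088 × 17.0) = 0.7012
R = 1 / (1 − 0.7012) = 3.347
Css,max = 20.0 × 3.347 = 66.94 mg/L
Css,min = Css,max × e^(−kτ) = 66.94 × 0.7012 ≈ 46.9 mg/L

46.9 mg/L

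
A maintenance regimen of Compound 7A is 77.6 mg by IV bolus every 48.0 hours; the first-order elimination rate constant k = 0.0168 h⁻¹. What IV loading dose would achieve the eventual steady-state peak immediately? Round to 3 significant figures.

140 mg

Accumulation ratio R = 1 / (1 − e^(−kτ)) = 1 / (1 − e^(−0.01680×48.0)) = 1 / (1 − 0.4465) = 1.807
Loading dose = maintenance dose × R = 77.6 × 1.807 ≈ 140 mg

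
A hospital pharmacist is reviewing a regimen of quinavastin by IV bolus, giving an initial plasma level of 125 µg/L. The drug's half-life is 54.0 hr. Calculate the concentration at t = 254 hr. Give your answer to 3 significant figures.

4.80 µg/L

k = ln 2 / 54.0 = 0.01284 hr⁻¹
C(t) = C₀ e^(−kt) = 125 × e^(−0.01284 × 254) = 125 × e^(−3.260) = 125 × 0.03837 ≈ 4.80 µg/L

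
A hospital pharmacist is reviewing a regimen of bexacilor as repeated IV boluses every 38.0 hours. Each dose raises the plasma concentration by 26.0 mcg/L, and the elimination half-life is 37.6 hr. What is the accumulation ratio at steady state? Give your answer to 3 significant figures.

k = ln 2 / 37.6 = 0.01843 hr⁻¹
Fraction remaining after one interval: e^(−kτ) = e^(−0.01843 × 38.0) = 0.4963
R = 1 / (1 − 0.4963) = 1 / 0.5037 ≈ 1.99

1.99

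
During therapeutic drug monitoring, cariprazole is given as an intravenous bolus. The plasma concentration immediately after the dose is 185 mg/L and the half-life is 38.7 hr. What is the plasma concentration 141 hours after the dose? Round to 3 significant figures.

k = ln 2 / 38.7 = 0.01791 hr⁻¹
141 hr is 3.643 half-lives, so C = 185 × (1/2)^3.643 = 185 × 0.08002 ≈ 14.8 mg/L

14.8 mg/L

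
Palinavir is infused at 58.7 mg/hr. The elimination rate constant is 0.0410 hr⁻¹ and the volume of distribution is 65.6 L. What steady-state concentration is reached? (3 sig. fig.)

21.8 mg/L

CL = k · V = 0.0410 × 65.6 = 2.690 L/hr
Css = rate / CL = 58.7 / 2.690 ≈ 21.8 mg/L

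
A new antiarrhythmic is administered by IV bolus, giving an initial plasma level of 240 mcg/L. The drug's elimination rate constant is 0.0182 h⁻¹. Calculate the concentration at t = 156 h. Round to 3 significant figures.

C(t) = C₀ e^(−kt) = 240 × e^(−0.01820 × 156) = 240 × e^(−2.839) = 240 × 0.05847 ≈ 14.0 mcg/L

14.0 mcg/L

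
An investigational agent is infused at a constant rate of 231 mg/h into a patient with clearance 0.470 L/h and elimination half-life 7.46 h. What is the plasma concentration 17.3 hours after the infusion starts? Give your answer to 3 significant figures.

393 µg/mL

Css = rate / CL = 231 / 0.470 = 491.5 µg/mL
k = ln 2 / 7.46 = 0.09292 h⁻¹
C(t) = Css (1 − e^(−kt)) = 491.5 × (1 − e^(−1.607)) = 491.5 × 0.7996 ≈ 393 µg/mL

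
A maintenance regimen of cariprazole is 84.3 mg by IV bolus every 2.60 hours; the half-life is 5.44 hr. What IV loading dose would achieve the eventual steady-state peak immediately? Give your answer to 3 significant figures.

299 mg

k = ln 2 / 5.44 = 0.1274 hr⁻¹
Accumulation ratio R = 1 / (1 − e^(−kτ)) = 1 / (1 − e^(−0.1274×2.60)) = 1 / (1 − 0.7180) = 3.546
Loading dose = maintenance dose × R = 84.3 × 3.546 ≈ 299 mg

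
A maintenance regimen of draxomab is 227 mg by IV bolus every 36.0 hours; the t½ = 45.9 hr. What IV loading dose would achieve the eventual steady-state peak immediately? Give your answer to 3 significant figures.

541 mg

k = ln 2 / 45.9 = 0.01510 hr⁻¹
Accumulation ratio R = 1 / (1 − e^(−kτ)) = 1 / (1 − e^(−0.01510×36.0)) = 1 / (1 − 0.5806) = 2.385
Loading dose = maintenance dose × R = 227 × 2.385 ≈ 541 mg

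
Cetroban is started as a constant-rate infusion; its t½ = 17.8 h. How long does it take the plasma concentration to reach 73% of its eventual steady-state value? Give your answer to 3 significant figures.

33.6 hours

k = ln 2 / 17.8 = 0.03894 h⁻¹
f = 1 − e^(−kt)  ⇒  t = −ln(1 − f) / k
t = −ln(1 − 0.73) / 0.03894 = 1.309 / 0.03894 ≈ 33.6 hours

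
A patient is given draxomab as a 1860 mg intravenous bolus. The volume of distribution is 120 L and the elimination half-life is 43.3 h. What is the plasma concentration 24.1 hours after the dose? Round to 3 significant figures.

10.5 µg/mL

C₀ = dose / V = 1860 / 120 = 15.50 µg/mL
k = ln 2 / 43.3 = 0.01601 h⁻¹
C(t) = C₀ e^(−kt) = 15.50 × e^(−0.01601 × 24.1) = 15.50 × e^(−0.3858) = 15.50 × 0.6799 ≈ 10.5 µg/mL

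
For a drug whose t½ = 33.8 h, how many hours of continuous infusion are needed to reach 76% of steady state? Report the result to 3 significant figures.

69.6 hours

k = ln 2 / 33.8 = 0.02051 h⁻¹
f = 1 − e^(−kt)  ⇒  t = −ln(1 − f) / k
t = −ln(1 − 0.76) / 0.02051 = 1.427 / 0.02051 ≈ 69.6 hours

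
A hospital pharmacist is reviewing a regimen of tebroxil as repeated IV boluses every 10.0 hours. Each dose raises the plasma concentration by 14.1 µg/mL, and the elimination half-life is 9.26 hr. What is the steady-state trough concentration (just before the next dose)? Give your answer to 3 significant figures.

k = ln 2 / 9.26 = 0.07485 hr⁻¹
Fraction remaining after one interval: e^(−kτ) = e^(−0.07485 × 10.0) = 0.4731
R = 1 / (1 − 0.4731) = 1.898
Css,max = 14.1 × 1.898 = 26.76 µg/mL
Css,min = Css,max × e^(−kτ) = 26.76 × 0.4731 ≈ 12.7 µg/mL

12.7 µg/mL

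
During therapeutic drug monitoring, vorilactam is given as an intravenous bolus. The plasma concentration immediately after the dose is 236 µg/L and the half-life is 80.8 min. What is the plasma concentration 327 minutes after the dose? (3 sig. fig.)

k = ln 2 / 80.8 = 0.008579 min⁻¹
C(t) = C₀ e^(−kt) = 236 × e^(−0.008579 × 327) = 236 × e^(−2.805) = 236 × 0.06050 ≈ 14.3 µg/L

14.3 µg/L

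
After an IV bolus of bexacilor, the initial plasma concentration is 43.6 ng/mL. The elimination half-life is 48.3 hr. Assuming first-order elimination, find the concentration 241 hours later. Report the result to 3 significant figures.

1.37 ng/mL

k = ln 2 / 48.3 = 0.01435 hr⁻¹
C(t) = C₀ e^(−kt) = 43.6 × e^(−0.01435 × 241) = 43.6 × e^(−3.459) = 43.6 × 0.03148 ≈ 1.37 ng/mL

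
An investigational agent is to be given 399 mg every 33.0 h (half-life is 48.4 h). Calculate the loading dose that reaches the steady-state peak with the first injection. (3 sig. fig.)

k = ln 2 / 48.4 = 0.01432 h⁻¹
Accumulation ratio R = 1 / (1 − e^(−kτ)) = 1 / (1 − e^(−0.01432×33.0)) = 1 / (1 − 0.6234) = 2.655
Loading dose = maintenance dose × R = 399 × 2.655 ≈ 1060 mg

1060 mg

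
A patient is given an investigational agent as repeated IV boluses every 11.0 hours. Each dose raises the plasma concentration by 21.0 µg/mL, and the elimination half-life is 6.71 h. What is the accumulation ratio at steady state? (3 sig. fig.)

k = ln 2 / 6.71 = 0.1033 h⁻¹
Fraction remaining after one interval: e^(−kτ) = e^(−0.1033 × 11.0) = 0.3210
R = 1 / (1 − 0.3210) = 1 / 0.6790 ≈ 1.47

1.47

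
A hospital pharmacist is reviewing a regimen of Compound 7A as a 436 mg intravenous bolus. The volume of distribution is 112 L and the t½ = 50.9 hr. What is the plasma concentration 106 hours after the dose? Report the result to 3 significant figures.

C₀ = dose / V = 436 / 112 = 3.893 mg/L
k = ln 2 / 50.9 = 0.01362 hr⁻¹
C(t) = C₀ e^(−kt) = 3.893 × e^(−0.01362 × 106) = 3.893 × e^(−1.443) = 3.893 × 0.2361 ≈ 0.919 mg/L

0.919 mg/L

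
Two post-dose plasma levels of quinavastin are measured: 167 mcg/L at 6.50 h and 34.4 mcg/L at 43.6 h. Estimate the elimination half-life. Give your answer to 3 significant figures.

16.3 hours

k = ln(C₁/C₂) / (t₂ − t₁) = ln(167/34.4) / (43.6 − 6.50)
  = 1.580 / 37.10 = 0.04259 h⁻¹
t½ = ln 2 / k = ln 2 / 0.04259 ≈ 16.3 hours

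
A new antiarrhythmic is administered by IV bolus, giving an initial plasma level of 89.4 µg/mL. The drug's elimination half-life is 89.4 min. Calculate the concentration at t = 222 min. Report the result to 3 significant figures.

k = ln 2 / 89.4 = 0.007753 min⁻¹
C(t) = C₀ e^(−kt) = 89.4 × e^(−0.007753 × 222) = 89.4 × e^(−1.721) = 89.4 × 0.1788 ≈ 16.0 µg/mL

16.0 µg/mL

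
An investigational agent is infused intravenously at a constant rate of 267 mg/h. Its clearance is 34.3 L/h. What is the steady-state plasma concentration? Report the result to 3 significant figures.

Css = infusion rate / CL = 267 / 34.3 ≈ 7.78 mg/L

7.78 mg/L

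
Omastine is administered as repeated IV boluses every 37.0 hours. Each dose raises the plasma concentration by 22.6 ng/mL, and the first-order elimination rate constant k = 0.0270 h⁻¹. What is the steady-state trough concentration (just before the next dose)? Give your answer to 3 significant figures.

Fraction remaining after one interval: e^(−kτ) = e^(−0.02700 × 37.0) = 0.3682
R = 1 / (1 − 0.3682) = 1.583
Css,max = 22.6 × 1.583 = 35.77 ng/mL
Css,min = Css,max × e^(−kτ) = 35.77 × 0.3682 ≈ 13.2 ng/mL

13.2 ng/mL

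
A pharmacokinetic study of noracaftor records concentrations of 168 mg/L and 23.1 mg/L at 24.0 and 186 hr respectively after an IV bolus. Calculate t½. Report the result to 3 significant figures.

k = ln(C₁/C₂) / (t₂ − t₁) = ln(168/23.1) / (186 − 24.0)
  = 1.984 / 162.0 = 0.01225 hr⁻¹
t½ = ln 2 / k = ln 2 / 0.01225 ≈ 56.6 hours

56.6 hours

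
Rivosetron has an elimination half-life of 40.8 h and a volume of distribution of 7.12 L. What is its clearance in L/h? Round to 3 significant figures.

k = ln 2 / t½ = ln 2 / 40.8 = 0.01699 h⁻¹
CL = k · V = 0.01699 × 7.12 ≈ 0.121 L/h

0.121 L/h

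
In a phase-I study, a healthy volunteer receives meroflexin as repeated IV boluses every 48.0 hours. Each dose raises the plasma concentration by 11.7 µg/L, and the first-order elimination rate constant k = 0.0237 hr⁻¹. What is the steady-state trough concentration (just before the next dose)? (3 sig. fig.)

Fraction remaining after one interval: e^(−kτ) = e^(−0.02370 × 48.0) = 0.3206
R = 1 / (1 − 0.3206) = 1.472
Css,max = 11.7 × 1.472 = 17.22 µg/L
Css,min = Css,max × e^(−kτ) = 17.22 × 0.3206 ≈ 5.52 µg/L

5.52 µg/L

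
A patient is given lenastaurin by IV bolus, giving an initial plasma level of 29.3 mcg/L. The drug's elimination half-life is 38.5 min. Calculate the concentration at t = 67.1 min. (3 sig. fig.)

k = ln 2 / 38.5 = 0.01800 min⁻¹
C(t) = C₀ e^(−kt) = 29.3 × e^(−0.01800 × 67.1) = 29.3 × e^(−1.208) = 29.3 × 0.2988 ≈ 8.75 mcg/L

8.75 mcg/L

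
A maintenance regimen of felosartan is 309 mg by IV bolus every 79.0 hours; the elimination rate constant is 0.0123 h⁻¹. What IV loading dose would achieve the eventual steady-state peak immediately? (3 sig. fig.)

497 mg

Accumulation ratio R = 1 / (1 − e^(−kτ)) = 1 / (1 − e^(−0.01230×79.0)) = 1 / (1 − 0.3784) = 1.609
Loading dose = maintenance dose × R = 309 × 1.609 ≈ 497 mg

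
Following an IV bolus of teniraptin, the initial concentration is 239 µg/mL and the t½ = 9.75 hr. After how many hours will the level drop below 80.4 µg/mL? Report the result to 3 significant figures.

15.3 hours

k = ln 2 / 9.75 = 0.07109 hr⁻¹
C(t) = C₀ e^(−kt)  ⇒  t = ln(C₀/C) / k
t = ln(239/80.4) / 0.07109 = 1.089 / 0.07109 ≈ 15.3 hours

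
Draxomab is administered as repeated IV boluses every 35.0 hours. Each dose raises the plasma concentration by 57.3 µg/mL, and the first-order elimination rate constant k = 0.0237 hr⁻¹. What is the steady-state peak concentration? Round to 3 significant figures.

Fraction remaining after one interval: e^(−kτ) = e^(−0.02370 × 35.0) = 0.4363
R = 1 / (1 − 0.4363) = 1.774
Css,max = 57.3 × 1.774 ≈ 102 µg/mL

102 µg/mL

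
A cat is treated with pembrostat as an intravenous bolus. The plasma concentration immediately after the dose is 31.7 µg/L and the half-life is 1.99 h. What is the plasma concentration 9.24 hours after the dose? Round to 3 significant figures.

k = ln 2 / 1.99 = 0.3483 h⁻¹
C(t) = C₀ e^(−kt) = 31.7 × e^(−0.3483 × 9.24) = 31.7 × e^(−3.218) = 31.7 × 0.04002 ≈ 1.27 µg/L

1.27 µg/L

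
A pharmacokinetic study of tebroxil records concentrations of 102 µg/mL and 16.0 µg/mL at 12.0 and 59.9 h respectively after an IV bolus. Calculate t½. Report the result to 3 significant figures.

k = ln(C₁/C₂) / (t₂ − t₁) = ln(102/16.0) / (59.9 − 12.0)
  = 1.852 / 47.90 = 0.03867 h⁻¹
t½ = ln 2 / k = ln 2 / 0.03867 ≈ 17.9 hours

17.9 hours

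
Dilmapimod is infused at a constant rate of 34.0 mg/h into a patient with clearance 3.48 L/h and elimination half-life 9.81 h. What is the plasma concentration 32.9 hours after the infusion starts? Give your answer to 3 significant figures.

8.81 µg/mL

Css = rate / CL = 34.0 / 3.48 = 9.770 µg/mL
k = ln 2 / 9.81 = 0.07066 h⁻¹
C(t) = Css (1 − e^(−kt)) = 9.770 × (1 − e^(−2.325)) = 9.770 × 0.9022 ≈ 8.81 µg/mL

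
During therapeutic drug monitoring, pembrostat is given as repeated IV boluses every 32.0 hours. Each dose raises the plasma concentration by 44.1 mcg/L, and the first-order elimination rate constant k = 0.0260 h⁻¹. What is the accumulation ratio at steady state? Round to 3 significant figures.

Fraction remaining after one interval: e^(−kτ) = e^(−0.02600 × 32.0) = 0.4352
R = 1 / (1 − 0.4352) = 1 / 0.5648 ≈ 1.77

1.77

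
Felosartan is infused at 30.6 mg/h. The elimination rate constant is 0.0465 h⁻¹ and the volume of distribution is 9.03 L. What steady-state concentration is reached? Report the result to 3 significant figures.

72.9 µg/mL

CL = k · V = 0.0465 × 9.03 = 0.4199 L/h
Css = rate / CL = 30.6 / 0.4199 ≈ 72.9 µg/mL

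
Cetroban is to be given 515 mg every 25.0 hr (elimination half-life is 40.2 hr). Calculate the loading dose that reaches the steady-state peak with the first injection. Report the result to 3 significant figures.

k = ln 2 / 40.2 = 0.01724 hr⁻¹
Accumulation ratio R = 1 / (1 − e^(−kτ)) = 1 / (1 − e^(−0.01724×25.0)) = 1 / (1 − 0.6498) = 2.856
Loading dose = maintenance dose × R = 515 × 2.856 ≈ 1470 mg

1470 mg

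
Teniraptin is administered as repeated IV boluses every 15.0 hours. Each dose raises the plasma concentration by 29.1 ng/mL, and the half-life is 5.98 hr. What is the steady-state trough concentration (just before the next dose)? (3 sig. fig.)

k = ln 2 / 5.98 = 0.1159 hr⁻¹
Fraction remaining after one interval: e^(−kτ) = e^(−0.1159 × 15.0) = 0.1758
R = 1 / (1 − 0.1758) = 1.213
Css,max = 29.1 × 1.213 = 35.31 ng/mL
Css,min = Css,max × e^(−kτ) = 35.31 × 0.1758 ≈ 6.21 ng/mL

6.21 ng/mL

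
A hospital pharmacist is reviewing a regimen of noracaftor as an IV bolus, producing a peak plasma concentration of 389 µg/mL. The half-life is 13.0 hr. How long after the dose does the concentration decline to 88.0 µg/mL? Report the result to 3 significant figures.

27.9 hours

k = ln 2 / 13.0 = 0.05332 hr⁻¹
C(t) = C₀ e^(−kt)  ⇒  t = ln(C₀/C) / k
t = ln(389/88.0) / 0.05332 = 1.486 / 0.05332 ≈ 27.9 hours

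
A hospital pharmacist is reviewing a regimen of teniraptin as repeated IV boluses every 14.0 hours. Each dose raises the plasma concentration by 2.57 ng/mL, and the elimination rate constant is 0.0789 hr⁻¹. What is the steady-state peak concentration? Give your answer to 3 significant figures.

3.84 ng/mL

Fraction remaining after one interval: e^(−kτ) = e^(−0.07890 × 14.0) = 0.3313
R = 1 / (1 − 0.3313) = 1.496
Css,max = 2.57 × 1.496 ≈ 3.84 ng/mL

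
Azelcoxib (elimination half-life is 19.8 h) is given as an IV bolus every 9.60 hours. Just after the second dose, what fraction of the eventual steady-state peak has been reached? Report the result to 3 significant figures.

0.489

k = ln 2 / 19.8 = 0.03501 h⁻¹
f_n = 1 − e^(−nkτ) = 1 − e^(−2 × 0.03501 × 9.60) = 1 − e^(−0.6721) = 1 − 0.5106 ≈ 0.489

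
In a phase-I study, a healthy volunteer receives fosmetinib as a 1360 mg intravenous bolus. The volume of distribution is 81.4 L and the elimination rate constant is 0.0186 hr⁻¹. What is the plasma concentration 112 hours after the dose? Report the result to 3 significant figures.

C₀ = dose / V = 1360 / 81.4 = 16.71 mg/L
C(t) = C₀ e^(−kt) = 16.71 × e^(−0.01860 × 112) = 16.71 × e^(−2.083) = 16.71 × 0.1245 ≈ 2.08 mg/L

2.08 mg/L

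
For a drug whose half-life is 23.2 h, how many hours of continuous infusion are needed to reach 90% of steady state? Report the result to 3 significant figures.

77.1 hours

k = ln 2 / 23.2 = 0.02988 h⁻¹
f = 1 − e^(−kt)  ⇒  t = −ln(1 − f) / k
t = −ln(1 − 0.9) / 0.02988 = 2.303 / 0.02988 ≈ 77.1 hours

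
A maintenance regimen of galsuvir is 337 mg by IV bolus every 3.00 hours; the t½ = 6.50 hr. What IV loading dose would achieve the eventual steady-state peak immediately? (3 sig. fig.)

1230 mg

k = ln 2 / 6.50 = 0.1066 hr⁻¹
Accumulation ratio R = 1 / (1 − e^(−kτ)) = 1 / (1 − e^(−0.1066×3.00)) = 1 / (1 − 0.7262) = 3.652
Loading dose = maintenance dose × R = 337 × 3.652 ≈ 1230 mg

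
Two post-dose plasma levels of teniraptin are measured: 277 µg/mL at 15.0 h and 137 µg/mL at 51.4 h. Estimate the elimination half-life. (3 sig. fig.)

k = ln(C₁/C₂) / (t₂ − t₁) = ln(277/137) / (51.4 − 15.0)
  = 0.7040 / 36.40 = 0.01934 h⁻¹
t½ = ln 2 / k = ln 2 / 0.01934 ≈ 35.8 hours

35.8 hours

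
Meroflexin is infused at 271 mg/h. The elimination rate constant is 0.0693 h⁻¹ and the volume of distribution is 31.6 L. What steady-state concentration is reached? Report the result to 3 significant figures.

CL = k · V = 0.0693 × 31.6 = 2.190 L/h
Css = rate / CL = 271 / 2.190 ≈ 124 µg/mL

124 µg/mL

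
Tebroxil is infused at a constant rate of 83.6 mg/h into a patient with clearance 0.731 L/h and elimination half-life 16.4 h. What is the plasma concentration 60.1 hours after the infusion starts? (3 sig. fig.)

105 mg/L

Css = rate / CL = 83.6 / 0.731 = 114.4 mg/L
k = ln 2 / 16.4 = 0.04227 h⁻¹
C(t) = Css (1 − e^(−kt)) = 114.4 × (1 − e^(−2.540)) = 114.4 × 0.9211 ≈ 105 mg/L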